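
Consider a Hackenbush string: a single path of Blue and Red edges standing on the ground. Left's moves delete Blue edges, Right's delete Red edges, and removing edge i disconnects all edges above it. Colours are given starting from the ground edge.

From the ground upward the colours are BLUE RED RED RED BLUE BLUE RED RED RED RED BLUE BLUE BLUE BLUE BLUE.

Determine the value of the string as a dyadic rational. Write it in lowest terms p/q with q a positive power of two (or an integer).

3135/16384

Build value(s[:k]) for k = 1..15, string s = BLUE RED RED RED BLUE BLUE RED RED RED RED BLUE BLUE BLUE BLUE BLUE.
value(B) = { 0 | — } -> 1
value(BR) = { 0 | 1 } -> 1/2
value(BRR) = { 0 | 1/2; 1 } -> 1/4
value(BRRR) = { 0 | 1/4; 1/2; 1 } -> 1/8
value(BRRRB) = { 0; 1/8 | 1/4; 1/2; 1 } -> 3/16
value(BRRRBB) = { 0; 1/8; 3/16 | 1/4; 1/2; 1 } -> 7/32
value(BRRRBBR) = { 0; 1/8; 3/16 | 7/32; 1/4; 1/2; 1 } -> 13/64
value(BRRRBBRR) = { 0; 1/8; 3/16 | 13/64; 7/32; 1/4; 1/2; 1 } -> 25/128
value(BRRRBBRRR) = { 0; 1/8; 3/16 | 25/128; 13/64; 7/32; 1/4; 1/2; 1 } -> 49/256
value(BRRRBBRRRR) = { 0; 1/8; 3/16 | 49/256; 25/128; 13/64; 7/32; 1/4; 1/2; 1 } -> 97/512
value(BRRRBBRRRRB) = { 0; 1/8; 3/16; 97/512 | 49/256; 25/128; 13/64; 7/32; 1/4; 1/2; 1 } -> 195/1024
value(BRRRBBRRRRBB) = { 0; 1/8; 3/16; 97/512; 195/1024 | 49/256; 25/128; 13/64; 7/32; 1/4; 1/2; 1 } -> 391/2048
value(BRRRBBRRRRBBB) = { 0; 1/8; 3/16; 97/512; 195/1024; 391/2048 | 49/256; 25/128; 13/64; 7/32; 1/4; 1/2; 1 } -> 783/4096
value(BRRRBBRRRRBBBB) = { 0; 1/8; 3/16; 97/512; 195/1024; 391/2048; 783/4096 | 49/256; 25/128; 13/64; 7/32; 1/4; 1/2; 1 } -> 1567/8192
value(BRRRBBRRRRBBBBB) = { 0; 1/8; 3/16; 97/512; 195/1024; 391/2048; 783/4096; 1567/8192 | 49/256; 25/128; 13/64; 7/32; 1/4; 1/2; 1 } -> 3135/16384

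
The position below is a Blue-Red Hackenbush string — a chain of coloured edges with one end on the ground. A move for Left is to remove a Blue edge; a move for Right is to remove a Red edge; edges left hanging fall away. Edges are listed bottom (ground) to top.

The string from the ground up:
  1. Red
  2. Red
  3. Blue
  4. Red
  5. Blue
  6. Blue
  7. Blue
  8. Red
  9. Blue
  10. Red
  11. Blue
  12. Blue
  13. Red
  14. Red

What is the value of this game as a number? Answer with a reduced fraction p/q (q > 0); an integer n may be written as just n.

g(R) = { none | 0 } = -1
g(RR) = { none | -1; 0 } = -2
g(RRB) = { -2 | -1; 0 } = -3/2
g(RRBR) = { -2 | -3/2; -1; 0 } = -7/4
g(RRBRB) = { -2; -7/4 | -3/2; -1; 0 } = -13/8
g(RRBRBB) = { -2; -7/4; -13/8 | -3/2; -1; 0 } = -25/16
g(RRBRBBB) = { -2; -7/4; -13/8; -25/16 | -3/2; -1; 0 } = -49/32
g(RRBRBBBR) = { -2; -7/4; -13/8; -25/16 | -49/32; -3/2; -1; 0 } = -99/64
g(RRBRBBBRB) = { -2; -7/4; -13/8; -25/16; -99/64 | -49/32; -3/2; -1; 0 } = -197/128
g(RRBRBBBRBR) = { -2; -7/4; -13/8; -25/16; -99/64 | -197/128; -49/32; -3/2; -1; 0 } = -395/256
g(RRBRBBBRBRB) = { -2; -7/4; -13/8; -25/16; -99/64; -395/256 | -197/128; -49/32; -3/2; -1; 0 } = -789/512
g(RRBRBBBRBRBB) = { -2; -7/4; -13/8; -25/16; -99/64; -395/256; -789/512 | -197/128; -49/32; -3/2; -1; 0 } = -1577/1024
g(RRBRBBBRBRBBR) = { -2; -7/4; -13/8; -25/16; -99/64; -395/256; -789/512 | -1577/1024; -197/128; -49/32; -3/2; -1; 0 } = -3155/2048
g(RRBRBBBRBRBBRR) = { -2; -7/4; -13/8; -25/16; -99/64; -395/256; -789/512 | -3155/2048; -1577/1024; -197/128; -49/32; -3/2; -1; 0 } = -6311/4096

-6311/4096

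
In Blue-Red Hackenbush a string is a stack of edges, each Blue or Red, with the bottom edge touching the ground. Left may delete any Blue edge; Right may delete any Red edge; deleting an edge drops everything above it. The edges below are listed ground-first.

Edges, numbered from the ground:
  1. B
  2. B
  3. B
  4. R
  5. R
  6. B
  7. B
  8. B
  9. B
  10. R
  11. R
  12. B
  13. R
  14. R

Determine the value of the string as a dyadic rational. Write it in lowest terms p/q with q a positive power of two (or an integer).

5065/2048

G(B) = { 0 | none } => 1
G(BB) = { 0; 1 | none } => 2
G(BBB) = { 0; 1; 2 | none } => 3
G(BBBR) = { 0; 1; 2 | 3 } => 5/2
G(BBBRR) = { 0; 1; 2 | 5/2; 3 } => 9/4
G(BBBRRB) = { 0; 1; 2; 9/4 | 5/2; 3 } => 19/8
G(BBBRRBB) = { 0; 1; 2; 9/4; 19/8 | 5/2; 3 } => 39/16
G(BBBRRBBB) = { 0; 1; 2; 9/4; 19/8; 39/16 | 5/2; 3 } => 79/32
G(BBBRRBBBB) = { 0; 1; 2; 9/4; 19/8; 39/16; 79/32 | 5/2; 3 } => 159/64
G(BBBRRBBBBR) = { 0; 1; 2; 9/4; 19/8; 39/16; 79/32 | 159/64; 5/2; 3 } => 317/128
G(BBBRRBBBBRR) = { 0; 1; 2; 9/4; 19/8; 39/16; 79/32 | 317/128; 159/64; 5/2; 3 } => 633/256
G(BBBRRBBBBRRB) = { 0; 1; 2; 9/4; 19/8; 39/16; 79/32; 633/256 | 317/128; 159/64; 5/2; 3 } => 1267/512
G(BBBRRBBBBRRBR) = { 0; 1; 2; 9/4; 19/8; 39/16; 79/32; 633/256 | 1267/512; 317/128; 159/64; 5/2; 3 } => 2533/1024
G(BBBRRBBBBRRBRR) = { 0; 1; 2; 9/4; 19/8; 39/16; 79/32; 633/256 | 2533/1024; 1267/512; 317/128; 159/64; 5/2; 3 } => 5065/2048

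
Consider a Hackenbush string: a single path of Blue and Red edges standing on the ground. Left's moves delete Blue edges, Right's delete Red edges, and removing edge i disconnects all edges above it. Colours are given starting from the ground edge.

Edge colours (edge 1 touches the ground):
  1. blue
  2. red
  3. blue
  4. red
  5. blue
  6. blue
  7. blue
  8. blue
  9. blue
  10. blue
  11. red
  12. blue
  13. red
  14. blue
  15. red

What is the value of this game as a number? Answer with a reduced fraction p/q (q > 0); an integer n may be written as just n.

Recurse on prefixes of the 15-edge string blue red blue red blue blue blue blue blue blue red blue red blue red:
edge 1 of 15 (blue): { 0 | ∅ } ⇒ 1
edge 2 of 15 (red): { 0 | 1 } ⇒ 1/2
edge 3 of 15 (blue): { 0 1/2 | 1 } ⇒ 3/4
edge 4 of 15 (red): { 0 1/2 | 3/4 1 } ⇒ 5/8
edge 5 of 15 (blue): { 0 1/2 5/8 | 3/4 1 } ⇒ 11/16
edge 6 of 15 (blue): { 0 1/2 5/8 11/16 | 3/4 1 } ⇒ 23/32
edge 7 of 15 (blue): { 0 1/2 5/8 11/16 23/32 | 3/4 1 } ⇒ 47/64
edge 8 of 15 (blue): { 0 1/2 5/8 11/16 23/32 47/64 | 3/4 1 } ⇒ 95/128
edge 9 of 15 (blue): { 0 1/2 5/8 11/16 23/32 47/64 95/128 | 3/4 1 } ⇒ 191/256
edge 10 of 15 (blue): { 0 1/2 5/8 11/16 23/32 47/64 95/128 191/256 | 3/4 1 } ⇒ 383/512
edge 11 of 15 (red): { 0 1/2 5/8 11/16 23/32 47/64 95/128 191/256 | 383/512 3/4 1 } ⇒ 765/1024
edge 12 of 15 (blue): { 0 1/2 5/8 11/16 23/32 47/64 95/128 191/256 765/1024 | 383/512 3/4 1 } ⇒ 1531/2048
edge 13 of 15 (red): { 0 1/2 5/8 11/16 23/32 47/64 95/128 191/256 765/1024 | 1531/2048 383/512 3/4 1 } ⇒ 3061/4096
edge 14 of 15 (blue): { 0 1/2 5/8 11/16 23/32 47/64 95/128 191/256 765/1024 3061/4096 | 1531/2048 383/512 3/4 1 } ⇒ 6123/8192
edge 15 of 15 (red): { 0 1/2 5/8 11/16 23/32 47/64 95/128 191/256 765/1024 3061/4096 | 6123/8192 1531/2048 383/512 3/4 1 } ⇒ 12245/16384

12245/16384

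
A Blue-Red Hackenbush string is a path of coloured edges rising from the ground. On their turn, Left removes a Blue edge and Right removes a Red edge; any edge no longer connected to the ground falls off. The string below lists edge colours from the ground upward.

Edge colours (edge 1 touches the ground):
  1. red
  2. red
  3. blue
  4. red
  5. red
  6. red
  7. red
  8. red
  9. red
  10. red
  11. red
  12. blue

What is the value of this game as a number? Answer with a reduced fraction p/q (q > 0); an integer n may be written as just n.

step 1: add red to get r; options L={ none } R={ 0 } — -1
step 2: add red to get rr; options L={ none } R={ -1 0 } — -2
step 3: add blue to get rrb; options L={ -2 } R={ -1 0 } — -3/2
step 4: add red to get rrbr; options L={ -2 } R={ -3/2 -1 0 } — -7/4
step 5: add red to get rrbrr; options L={ -2 } R={ -7/4 -3/2 -1 0 } — -15/8
step 6: add red to get rrbrrr; options L={ -2 } R={ -15/8 -7/4 -3/2 -1 0 } — -31/16
step 7: add red to get rrbrrrr; options L={ -2 } R={ -31/16 -15/8 -7/4 -3/2 -1 0 } — -63/32
step 8: add red to get rrbrrrrr; options L={ -2 } R={ -63/32 -31/16 -15/8 -7/4 -3/2 -1 0 } — -127/64
step 9: add red to get rrbrrrrrr; options L={ -2 } R={ -127/64 -63/32 -31/16 -15/8 -7/4 -3/2 -1 0 } — -255/128
step 10: add red to get rrbrrrrrrr; options L={ -2 } R={ -255/128 -127/64 -63/32 -31/16 -15/8 -7/4 -3/2 -1 0 } — -511/256
step 11: add red to get rrbrrrrrrrr; options L={ -2 } R={ -511/256 -255/128 -127/64 -63/32 -31/16 -15/8 -7/4 -3/2 -1 0 } — -1023/512
step 12: add blue to get rrbrrrrrrrrb; options L={ -2 -1023/512 } R={ -511/256 -255/128 -127/64 -63/32 -31/16 -15/8 -7/4 -3/2 -1 0 } — -2045/1024

-2045/1024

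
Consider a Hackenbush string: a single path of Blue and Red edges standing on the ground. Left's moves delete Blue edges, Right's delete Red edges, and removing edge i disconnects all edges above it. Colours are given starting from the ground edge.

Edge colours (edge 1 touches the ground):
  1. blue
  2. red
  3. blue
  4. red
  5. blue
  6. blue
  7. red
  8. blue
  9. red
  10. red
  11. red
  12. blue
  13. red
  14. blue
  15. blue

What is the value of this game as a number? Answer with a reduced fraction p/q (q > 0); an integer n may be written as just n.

11543/16384

Build v(s[:k]) for k = 1..15, string s = blue red blue red blue blue red blue red red red blue red blue blue.
step 1: add blue to get b; options L={ 0 } R={ (no moves) } ⇒ 1
step 2: add red to get br; options L={ 0 } R={ 1 } ⇒ 1/2
step 3: add blue to get brb; options L={ 0; 1/2 } R={ 1 } ⇒ 3/4
step 4: add red to get brbr; options L={ 0; 1/2 } R={ 3/4; 1 } ⇒ 5/8
step 5: add blue to get brbrb; options L={ 0; 1/2; 5/8 } R={ 3/4; 1 } ⇒ 11/16
step 6: add blue to get brbrbb; options L={ 0; 1/2; 5/8; 11/16 } R={ 3/4; 1 } ⇒ 23/32
step 7: add red to get brbrbbr; options L={ 0; 1/2; 5/8; 11/16 } R={ 23/32; 3/4; 1 } ⇒ 45/64
step 8: add blue to get brbrbbrb; options L={ 0; 1/2; 5/8; 11/16; 45/64 } R={ 23/32; 3/4; 1 } ⇒ 91/128
step 9: add red to get brbrbbrbr; options L={ 0; 1/2; 5/8; 11/16; 45/64 } R={ 91/128; 23/32; 3/4; 1 } ⇒ 181/256
step 10: add red to get brbrbbrbrr; options L={ 0; 1/2; 5/8; 11/16; 45/64 } R={ 181/256; 91/128; 23/32; 3/4; 1 } ⇒ 361/512
step 11: add red to get brbrbbrbrrr; options L={ 0; 1/2; 5/8; 11/16; 45/64 } R={ 361/512; 181/256; 91/128; 23/32; 3/4; 1 } ⇒ 721/1024
step 12: add blue to get brbrbbrbrrrb; options L={ 0; 1/2; 5/8; 11/16; 45/64; 721/1024 } R={ 361/512; 181/256; 91/128; 23/32; 3/4; 1 } ⇒ 1443/2048
step 13: add red to get brbrbbrbrrrbr; options L={ 0; 1/2; 5/8; 11/16; 45/64; 721/1024 } R={ 1443/2048; 361/512; 181/256; 91/128; 23/32; 3/4; 1 } ⇒ 2885/4096
step 14: add blue to get brbrbbrbrrrbrb; options L={ 0; 1/2; 5/8; 11/16; 45/64; 721/1024; 2885/4096 } R={ 1443/2048; 361/512; 181/256; 91/128; 23/32; 3/4; 1 } ⇒ 5771/8192
step 15: add blue to get brbrbbrbrrrbrbb; options L={ 0; 1/2; 5/8; 11/16; 45/64; 721/1024; 2885/4096; 5771/8192 } R={ 1443/2048; 361/512; 181/256; 91/128; 23/32; 3/4; 1 } ⇒ 11543/16384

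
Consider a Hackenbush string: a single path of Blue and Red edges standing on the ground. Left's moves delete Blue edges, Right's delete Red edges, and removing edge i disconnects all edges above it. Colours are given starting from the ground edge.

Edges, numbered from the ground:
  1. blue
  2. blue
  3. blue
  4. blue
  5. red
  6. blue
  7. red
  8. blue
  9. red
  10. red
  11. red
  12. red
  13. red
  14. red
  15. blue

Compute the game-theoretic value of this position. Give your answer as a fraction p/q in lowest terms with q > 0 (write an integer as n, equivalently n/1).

7427/2048

value(b) = { 0 | ∅ } ⇒ 1
value(bb) = { 0 1 | ∅ } ⇒ 2
value(bbb) = { 0 1 2 | ∅ } ⇒ 3
value(bbbb) = { 0 1 2 3 | ∅ } ⇒ 4
value(bbbbr) = { 0 1 2 3 | 4 } ⇒ 7/2
value(bbbbrb) = { 0 1 2 3 7/2 | 4 } ⇒ 15/4
value(bbbbrbr) = { 0 1 2 3 7/2 | 15/4 4 } ⇒ 29/8
value(bbbbrbrb) = { 0 1 2 3 7/2 29/8 | 15/4 4 } ⇒ 59/16
value(bbbbrbrbr) = { 0 1 2 3 7/2 29/8 | 59/16 15/4 4 } ⇒ 117/32
value(bbbbrbrbrr) = { 0 1 2 3 7/2 29/8 | 117/32 59/16 15/4 4 } ⇒ 233/64
value(bbbbrbrbrrr) = { 0 1 2 3 7/2 29/8 | 233/64 117/32 59/16 15/4 4 } ⇒ 465/128
value(bbbbrbrbrrrr) = { 0 1 2 3 7/2 29/8 | 465/128 233/64 117/32 59/16 15/4 4 } ⇒ 929/256
value(bbbbrbrbrrrrr) = { 0 1 2 3 7/2 29/8 | 929/256 465/128 233/64 117/32 59/16 15/4 4 } ⇒ 1857/512
value(bbbbrbrbrrrrrr) = { 0 1 2 3 7/2 29/8 | 1857/512 929/256 465/128 233/64 117/32 59/16 15/4 4 } ⇒ 3713/1024
value(bbbbrbrbrrrrrrb) = { 0 1 2 3 7/2 29/8 3713/1024 | 1857/512 929/256 465/128 233/64 117/32 59/16 15/4 4 } ⇒ 7427/2048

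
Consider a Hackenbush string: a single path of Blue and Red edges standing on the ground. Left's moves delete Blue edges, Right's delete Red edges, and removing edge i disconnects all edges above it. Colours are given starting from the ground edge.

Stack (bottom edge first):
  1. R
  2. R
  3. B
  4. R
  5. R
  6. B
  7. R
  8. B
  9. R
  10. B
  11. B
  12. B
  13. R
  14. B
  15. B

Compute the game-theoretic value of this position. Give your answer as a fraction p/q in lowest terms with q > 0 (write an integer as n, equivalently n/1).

-14985/8192

g(R) = { — | 0 } — -1
g(RR) = { — | -1,0 } — -2
g(RRB) = { -2 | -1,0 } — -3/2
g(RRBR) = { -2 | -3/2,-1,0 } — -7/4
g(RRBRR) = { -2 | -7/4,-3/2,-1,0 } — -15/8
g(RRBRRB) = { -2,-15/8 | -7/4,-3/2,-1,0 } — -29/16
g(RRBRRBR) = { -2,-15/8 | -29/16,-7/4,-3/2,-1,0 } — -59/32
g(RRBRRBRB) = { -2,-15/8,-59/32 | -29/16,-7/4,-3/2,-1,0 } — -117/64
g(RRBRRBRBR) = { -2,-15/8,-59/32 | -117/64,-29/16,-7/4,-3/2,-1,0 } — -235/128
g(RRBRRBRBRB) = { -2,-15/8,-59/32,-235/128 | -117/64,-29/16,-7/4,-3/2,-1,0 } — -469/256
g(RRBRRBRBRBB) = { -2,-15/8,-59/32,-235/128,-469/256 | -117/64,-29/16,-7/4,-3/2,-1,0 } — -937/512
g(RRBRRBRBRBBB) = { -2,-15/8,-59/32,-235/128,-469/256,-937/512 | -117/64,-29/16,-7/4,-3/2,-1,0 } — -1873/1024
g(RRBRRBRBRBBBR) = { -2,-15/8,-59/32,-235/128,-469/256,-937/512 | -1873/1024,-117/64,-29/16,-7/4,-3/2,-1,0 } — -3747/2048
g(RRBRRBRBRBBBRB) = { -2,-15/8,-59/32,-235/128,-469/256,-937/512,-3747/2048 | -1873/1024,-117/64,-29/16,-7/4,-3/2,-1,0 } — -7493/4096
g(RRBRRBRBRBBBRBB) = { -2,-15/8,-59/32,-235/128,-469/256,-937/512,-3747/2048,-7493/4096 | -1873/1024,-117/64,-29/16,-7/4,-3/2,-1,0 } — -14985/8192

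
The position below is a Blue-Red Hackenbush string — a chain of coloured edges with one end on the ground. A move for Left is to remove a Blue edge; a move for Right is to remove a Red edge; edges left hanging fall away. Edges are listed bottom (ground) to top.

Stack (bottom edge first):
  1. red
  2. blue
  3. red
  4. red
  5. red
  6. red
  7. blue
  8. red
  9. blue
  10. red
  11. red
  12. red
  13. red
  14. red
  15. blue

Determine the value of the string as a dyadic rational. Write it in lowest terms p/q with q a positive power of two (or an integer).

1 of 15 · r · max L −∞ · min R 0 — -1
2 of 15 · rb · max L -1 · min R 0 — -1/2
3 of 15 · rbr · max L -1 · min R -1/2 — -3/4
4 of 15 · rbrr · max L -1 · min R -3/4 — -7/8
5 of 15 · rbrrr · max L -1 · min R -7/8 — -15/16
6 of 15 · rbrrrr · max L -1 · min R -15/16 — -31/32
7 of 15 · rbrrrrb · max L -31/32 · min R -15/16 — -61/64
8 of 15 · rbrrrrbr · max L -31/32 · min R -61/64 — -123/128
9 of 15 · rbrrrrbrb · max L -123/128 · min R -61/64 — -245/256
10 of 15 · rbrrrrbrbr · max L -123/128 · min R -245/256 — -491/512
11 of 15 · rbrrrrbrbrr · max L -123/128 · min R -491/512 — -983/1024
12 of 15 · rbrrrrbrbrrr · max L -123/128 · min R -983/1024 — -1967/2048
13 of 15 · rbrrrrbrbrrrr · max L -123/128 · min R -1967/2048 — -3935/4096
14 of 15 · rbrrrrbrbrrrrr · max L -123/128 · min R -3935/4096 — -7871/8192
15 of 15 · rbrrrrbrbrrrrrb · max L -7871/8192 · min R -3935/4096 — -15741/16384

-15741/16384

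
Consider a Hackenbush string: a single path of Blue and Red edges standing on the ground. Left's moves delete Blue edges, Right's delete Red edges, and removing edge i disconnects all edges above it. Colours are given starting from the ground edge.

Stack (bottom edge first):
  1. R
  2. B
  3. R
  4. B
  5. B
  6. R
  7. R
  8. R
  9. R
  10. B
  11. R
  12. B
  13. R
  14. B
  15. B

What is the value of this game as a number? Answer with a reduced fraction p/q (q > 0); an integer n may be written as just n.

-10153/16384

Prefix values for R B R B B R R R R B R B R B B via {L|R} + simplicity:
1 of 15 · R · max L −∞ · min R 0 gives -1
2 of 15 · RB · max L -1 · min R 0 gives -1/2
3 of 15 · RBR · max L -1 · min R -1/2 gives -3/4
4 of 15 · RBRB · max L -3/4 · min R -1/2 gives -5/8
5 of 15 · RBRBB · max L -5/8 · min R -1/2 gives -9/16
6 of 15 · RBRBBR · max L -5/8 · min R -9/16 gives -19/32
7 of 15 · RBRBBRR · max L -5/8 · min R -19/32 gives -39/64
8 of 15 · RBRBBRRR · max L -5/8 · min R -39/64 gives -79/128
9 of 15 · RBRBBRRRR · max L -5/8 · min R -79/128 gives -159/256
10 of 15 · RBRBBRRRRB · max L -159/256 · min R -79/128 gives -317/512
11 of 15 · RBRBBRRRRBR · max L -159/256 · min R -317/512 gives -635/1024
12 of 15 · RBRBBRRRRBRB · max L -635/1024 · min R -317/512 gives -1269/2048
13 of 15 · RBRBBRRRRBRBR · max L -635/1024 · min R -1269/2048 gives -2539/4096
14 of 15 · RBRBBRRRRBRBRB · max L -2539/4096 · min R -1269/2048 gives -5077/8192
15 of 15 · RBRBBRRRRBRBRBB · max L -5077/8192 · min R -1269/2048 gives -10153/16384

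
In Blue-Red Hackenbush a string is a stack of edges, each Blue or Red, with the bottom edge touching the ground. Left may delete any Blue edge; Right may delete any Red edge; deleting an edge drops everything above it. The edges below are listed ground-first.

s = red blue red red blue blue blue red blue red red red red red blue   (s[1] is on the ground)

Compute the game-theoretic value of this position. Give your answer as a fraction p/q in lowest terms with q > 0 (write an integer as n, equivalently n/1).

Prefix values for red blue red red blue blue blue red blue red red red red red blue via {L|R} + simplicity:
edge 1 of 15 (red): { ∅ | 0 } => -1
edge 2 of 15 (blue): { -1 | 0 } => -1/2
edge 3 of 15 (red): { -1 | -1/2, 0 } => -3/4
edge 4 of 15 (red): { -1 | -3/4, -1/2, 0 } => -7/8
edge 5 of 15 (blue): { -1, -7/8 | -3/4, -1/2, 0 } => -13/16
edge 6 of 15 (blue): { -1, -7/8, -13/16 | -3/4, -1/2, 0 } => -25/32
edge 7 of 15 (blue): { -1, -7/8, -13/16, -25/32 | -3/4, -1/2, 0 } => -49/64
edge 8 of 15 (red): { -1, -7/8, -13/16, -25/32 | -49/64, -3/4, -1/2, 0 } => -99/128
edge 9 of 15 (blue): { -1, -7/8, -13/16, -25/32, -99/128 | -49/64, -3/4, -1/2, 0 } => -197/256
edge 10 of 15 (red): { -1, -7/8, -13/16, -25/32, -99/128 | -197/256, -49/64, -3/4, -1/2, 0 } => -395/512
edge 11 of 15 (red): { -1, -7/8, -13/16, -25/32, -99/128 | -395/512, -197/256, -49/64, -3/4, -1/2, 0 } => -791/1024
edge 12 of 15 (red): { -1, -7/8, -13/16, -25/32, -99/128 | -791/1024, -395/512, -197/256, -49/64, -3/4, -1/2, 0 } => -1583/2048
edge 13 of 15 (red): { -1, -7/8, -13/16, -25/32, -99/128 | -1583/2048, -791/1024, -395/512, -197/256, -49/64, -3/4, -1/2, 0 } => -3167/4096
edge 14 of 15 (red): { -1, -7/8, -13/16, -25/32, -99/128 | -3167/4096, -1583/2048, -791/1024, -395/512, -197/256, -49/64, -3/4, -1/2, 0 } => -6335/8192
edge 15 of 15 (blue): { -1, -7/8, -13/16, -25/32, -99/128, -6335/8192 | -3167/4096, -1583/2048, -791/1024, -395/512, -197/256, -49/64, -3/4, -1/2, 0 } => -12669/16384

-12669/16384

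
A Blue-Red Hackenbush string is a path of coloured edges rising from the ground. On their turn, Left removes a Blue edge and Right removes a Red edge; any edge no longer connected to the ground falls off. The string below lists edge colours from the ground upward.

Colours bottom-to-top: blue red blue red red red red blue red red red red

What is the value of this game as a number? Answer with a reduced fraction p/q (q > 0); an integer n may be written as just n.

Build g(s[:k]) for k = 1..12, string s = blue red blue red red red red blue red red red red.
b: Left { 0 }, Right {  } → simplest 1
br: Left { 0 }, Right { 1 } → simplest 1/2
brb: Left { 0,1/2 }, Right { 1 } → simplest 3/4
brbr: Left { 0,1/2 }, Right { 3/4,1 } → simplest 5/8
brbrr: Left { 0,1/2 }, Right { 5/8,3/4,1 } → simplest 9/16
brbrrr: Left { 0,1/2 }, Right { 9/16,5/8,3/4,1 } → simplest 17/32
brbrrrr: Left { 0,1/2 }, Right { 17/32,9/16,5/8,3/4,1 } → simplest 33/64
brbrrrrb: Left { 0,1/2,33/64 }, Right { 17/32,9/16,5/8,3/4,1 } → simplest 67/128
brbrrrrbr: Left { 0,1/2,33/64 }, Right { 67/128,17/32,9/16,5/8,3/4,1 } → simplest 133/256
brbrrrrbrr: Left { 0,1/2,33/64 }, Right { 133/256,67/128,17/32,9/16,5/8,3/4,1 } → simplest 265/512
brbrrrrbrrr: Left { 0,1/2,33/64 }, Right { 265/512,133/256,67/128,17/32,9/16,5/8,3/4,1 } → simplest 529/1024
brbrrrrbrrrr: Left { 0,1/2,33/64 }, Right { 529/1024,265/512,133/256,67/128,17/32,9/16,5/8,3/4,1 } → simplest 1057/2048

1057/2048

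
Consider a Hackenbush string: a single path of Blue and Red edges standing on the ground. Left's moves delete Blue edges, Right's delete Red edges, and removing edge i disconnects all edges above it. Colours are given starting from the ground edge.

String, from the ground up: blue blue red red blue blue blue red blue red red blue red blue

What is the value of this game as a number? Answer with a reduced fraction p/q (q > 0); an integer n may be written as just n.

step 1: add blue to get b; options L={ 0 } R={  } = 1
step 2: add blue to get bb; options L={ 0,1 } R={  } = 2
step 3: add red to get bbr; options L={ 0,1 } R={ 2 } = 3/2
step 4: add red to get bbrr; options L={ 0,1 } R={ 3/2,2 } = 5/4
step 5: add blue to get bbrrb; options L={ 0,1,5/4 } R={ 3/2,2 } = 11/8
step 6: add blue to get bbrrbb; options L={ 0,1,5/4,11/8 } R={ 3/2,2 } = 23/16
step 7: add blue to get bbrrbbb; options L={ 0,1,5/4,11/8,23/16 } R={ 3/2,2 } = 47/32
step 8: add red to get bbrrbbbr; options L={ 0,1,5/4,11/8,23/16 } R={ 47/32,3/2,2 } = 93/64
step 9: add blue to get bbrrbbbrb; options L={ 0,1,5/4,11/8,23/16,93/64 } R={ 47/32,3/2,2 } = 187/128
step 10: add red to get bbrrbbbrbr; options L={ 0,1,5/4,11/8,23/16,93/64 } R={ 187/128,47/32,3/2,2 } = 373/256
step 11: add red to get bbrrbbbrbrr; options L={ 0,1,5/4,11/8,23/16,93/64 } R={ 373/256,187/128,47/32,3/2,2 } = 745/512
step 12: add blue to get bbrrbbbrbrrb; options L={ 0,1,5/4,11/8,23/16,93/64,745/512 } R={ 373/256,187/128,47/32,3/2,2 } = 1491/1024
step 13: add red to get bbrrbbbrbrrbr; options L={ 0,1,5/4,11/8,23/16,93/64,745/512 } R={ 1491/1024,373/256,187/128,47/32,3/2,2 } = 2981/2048
step 14: add blue to get bbrrbbbrbrrbrb; options L={ 0,1,5/4,11/8,23/16,93/64,745/512,2981/2048 } R={ 1491/1024,373/256,187/128,47/32,3/2,2 } = 5963/4096

5963/4096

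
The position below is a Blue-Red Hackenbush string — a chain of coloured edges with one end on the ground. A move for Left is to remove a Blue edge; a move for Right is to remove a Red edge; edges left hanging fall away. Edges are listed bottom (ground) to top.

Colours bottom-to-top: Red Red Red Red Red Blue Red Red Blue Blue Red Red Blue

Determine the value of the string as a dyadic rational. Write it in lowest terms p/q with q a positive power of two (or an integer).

step 1: add Red to get R; options L={  } R={ 0 } ⇒ -1
step 2: add Red to get RR; options L={  } R={ -1 0 } ⇒ -2
step 3: add Red to get RRR; options L={  } R={ -2 -1 0 } ⇒ -3
step 4: add Red to get RRRR; options L={  } R={ -3 -2 -1 0 } ⇒ -4
step 5: add Red to get RRRRR; options L={  } R={ -4 -3 -2 -1 0 } ⇒ -5
step 6: add Blue to get RRRRRB; options L={ -5 } R={ -4 -3 -2 -1 0 } ⇒ -9/2
step 7: add Red to get RRRRRBR; options L={ -5 } R={ -9/2 -4 -3 -2 -1 0 } ⇒ -19/4
step 8: add Red to get RRRRRBRR; options L={ -5 } R={ -19/4 -9/2 -4 -3 -2 -1 0 } ⇒ -39/8
step 9: add Blue to get RRRRRBRRB; options L={ -5 -39/8 } R={ -19/4 -9/2 -4 -3 -2 -1 0 } ⇒ -77/16
step 10: add Blue to get RRRRRBRRBB; options L={ -5 -39/8 -77/16 } R={ -19/4 -9/2 -4 -3 -2 -1 0 } ⇒ -153/32
step 11: add Red to get RRRRRBRRBBR; options L={ -5 -39/8 -77/16 } R={ -153/32 -19/4 -9/2 -4 -3 -2 -1 0 } ⇒ -307/64
step 12: add Red to get RRRRRBRRBBRR; options L={ -5 -39/8 -77/16 } R={ -307/64 -153/32 -19/4 -9/2 -4 -3 -2 -1 0 } ⇒ -615/128
step 13: add Blue to get RRRRRBRRBBRRB; options L={ -5 -39/8 -77/16 -615/128 } R={ -307/64 -153/32 -19/4 -9/2 -4 -3 -2 -1 0 } ⇒ -1229/256

-1229/256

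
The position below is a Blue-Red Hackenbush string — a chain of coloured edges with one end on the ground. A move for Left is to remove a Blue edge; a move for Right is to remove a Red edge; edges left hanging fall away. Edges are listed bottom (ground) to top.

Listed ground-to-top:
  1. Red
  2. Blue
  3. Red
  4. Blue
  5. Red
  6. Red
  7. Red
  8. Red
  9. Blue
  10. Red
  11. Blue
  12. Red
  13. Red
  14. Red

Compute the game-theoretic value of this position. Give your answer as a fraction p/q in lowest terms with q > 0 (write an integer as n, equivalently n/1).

R: Left { — }, Right { 0 } = simplest -1
RB: Left { -1 }, Right { 0 } = simplest -1/2
RBR: Left { -1 }, Right { -1/2 0 } = simplest -3/4
RBRB: Left { -1 -3/4 }, Right { -1/2 0 } = simplest -5/8
RBRBR: Left { -1 -3/4 }, Right { -5/8 -1/2 0 } = simplest -11/16
RBRBRR: Left { -1 -3/4 }, Right { -11/16 -5/8 -1/2 0 } = simplest -23/32
RBRBRRR: Left { -1 -3/4 }, Right { -23/32 -11/16 -5/8 -1/2 0 } = simplest -47/64
RBRBRRRR: Left { -1 -3/4 }, Right { -47/64 -23/32 -11/16 -5/8 -1/2 0 } = simplest -95/128
RBRBRRRRB: Left { -1 -3/4 -95/128 }, Right { -47/64 -23/32 -11/16 -5/8 -1/2 0 } = simplest -189/256
RBRBRRRRBR: Left { -1 -3/4 -95/128 }, Right { -189/256 -47/64 -23/32 -11/16 -5/8 -1/2 0 } = simplest -379/512
RBRBRRRRBRB: Left { -1 -3/4 -95/128 -379/512 }, Right { -189/256 -47/64 -23/32 -11/16 -5/8 -1/2 0 } = simplest -757/1024
RBRBRRRRBRBR: Left { -1 -3/4 -95/128 -379/512 }, Right { -757/1024 -189/256 -47/64 -23/32 -11/16 -5/8 -1/2 0 } = simplest -1515/2048
RBRBRRRRBRBRR: Left { -1 -3/4 -95/128 -379/512 }, Right { -1515/2048 -757/1024 -189/256 -47/64 -23/32 -11/16 -5/8 -1/2 0 } = simplest -3031/4096
RBRBRRRRBRBRRR: Left { -1 -3/4 -95/128 -379/512 }, Right { -3031/4096 -1515/2048 -757/1024 -189/256 -47/64 -23/32 -11/16 -5/8 -1/2 0 } = simplest -6063/8192

-6063/8192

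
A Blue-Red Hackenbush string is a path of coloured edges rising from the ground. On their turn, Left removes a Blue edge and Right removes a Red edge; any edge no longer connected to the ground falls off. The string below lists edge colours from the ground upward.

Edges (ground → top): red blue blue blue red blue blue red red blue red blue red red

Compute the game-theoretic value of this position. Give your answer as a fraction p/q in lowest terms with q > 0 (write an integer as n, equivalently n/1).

-1239/8192

step 1: add red to get r; options L={  } R={ 0 } → -1
step 2: add blue to get rb; options L={ -1 } R={ 0 } → -1/2
step 3: add blue to get rbb; options L={ -1,-1/2 } R={ 0 } → -1/4
step 4: add blue to get rbbb; options L={ -1,-1/2,-1/4 } R={ 0 } → -1/8
step 5: add red to get rbbbr; options L={ -1,-1/2,-1/4 } R={ -1/8,0 } → -3/16
step 6: add blue to get rbbbrb; options L={ -1,-1/2,-1/4,-3/16 } R={ -1/8,0 } → -5/32
step 7: add blue to get rbbbrbb; options L={ -1,-1/2,-1/4,-3/16,-5/32 } R={ -1/8,0 } → -9/64
step 8: add red to get rbbbrbbr; options L={ -1,-1/2,-1/4,-3/16,-5/32 } R={ -9/64,-1/8,0 } → -19/128
step 9: add red to get rbbbrbbrr; options L={ -1,-1/2,-1/4,-3/16,-5/32 } R={ -19/128,-9/64,-1/8,0 } → -39/256
step 10: add blue to get rbbbrbbrrb; options L={ -1,-1/2,-1/4,-3/16,-5/32,-39/256 } R={ -19/128,-9/64,-1/8,0 } → -77/512
step 11: add red to get rbbbrbbrrbr; options L={ -1,-1/2,-1/4,-3/16,-5/32,-39/256 } R={ -77/512,-19/128,-9/64,-1/8,0 } → -155/1024
step 12: add blue to get rbbbrbbrrbrb; options L={ -1,-1/2,-1/4,-3/16,-5/32,-39/256,-155/1024 } R={ -77/512,-19/128,-9/64,-1/8,0 } → -309/2048
step 13: add red to get rbbbrbbrrbrbr; options L={ -1,-1/2,-1/4,-3/16,-5/32,-39/256,-155/1024 } R={ -309/2048,-77/512,-19/128,-9/64,-1/8,0 } → -619/4096
step 14: add red to get rbbbrbbrrbrbrr; options L={ -1,-1/2,-1/4,-3/16,-5/32,-39/256,-155/1024 } R={ -619/4096,-309/2048,-77/512,-19/128,-9/64,-1/8,0 } → -1239/8192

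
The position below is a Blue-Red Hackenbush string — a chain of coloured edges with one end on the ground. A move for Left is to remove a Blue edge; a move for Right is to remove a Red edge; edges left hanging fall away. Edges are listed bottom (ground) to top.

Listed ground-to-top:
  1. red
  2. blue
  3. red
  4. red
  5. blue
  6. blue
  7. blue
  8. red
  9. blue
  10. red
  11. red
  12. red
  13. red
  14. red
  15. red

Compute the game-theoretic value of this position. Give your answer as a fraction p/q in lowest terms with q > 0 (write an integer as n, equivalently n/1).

Build G(s[:k]) for k = 1..15, string s = red blue red red blue blue blue red blue red red red red red red.
G(r) = { — | 0 } so -1
G(rb) = { -1 | 0 } so -1/2
G(rbr) = { -1 | -1/2 0 } so -3/4
G(rbrr) = { -1 | -3/4 -1/2 0 } so -7/8
G(rbrrb) = { -1 -7/8 | -3/4 -1/2 0 } so -13/16
G(rbrrbb) = { -1 -7/8 -13/16 | -3/4 -1/2 0 } so -25/32
G(rbrrbbb) = { -1 -7/8 -13/16 -25/32 | -3/4 -1/2 0 } so -49/64
G(rbrrbbbr) = { -1 -7/8 -13/16 -25/32 | -49/64 -3/4 -1/2 0 } so -99/128
G(rbrrbbbrb) = { -1 -7/8 -13/16 -25/32 -99/128 | -49/64 -3/4 -1/2 0 } so -197/256
G(rbrrbbbrbr) = { -1 -7/8 -13/16 -25/32 -99/128 | -197/256 -49/64 -3/4 -1/2 0 } so -395/512
G(rbrrbbbrbrr) = { -1 -7/8 -13/16 -25/32 -99/128 | -395/512 -197/256 -49/64 -3/4 -1/2 0 } so -791/1024
G(rbrrbbbrbrrr) = { -1 -7/8 -13/16 -25/32 -99/128 | -791/1024 -395/512 -197/256 -49/64 -3/4 -1/2 0 } so -1583/2048
G(rbrrbbbrbrrrr) = { -1 -7/8 -13/16 -25/32 -99/128 | -1583/2048 -791/1024 -395/512 -197/256 -49/64 -3/4 -1/2 0 } so -3167/4096
G(rbrrbbbrbrrrrr) = { -1 -7/8 -13/16 -25/32 -99/128 | -3167/4096 -1583/2048 -791/1024 -395/512 -197/256 -49/64 -3/4 -1/2 0 } so -6335/8192
G(rbrrbbbrbrrrrrr) = { -1 -7/8 -13/16 -25/32 -99/128 | -6335/8192 -3167/4096 -1583/2048 -791/1024 -395/512 -197/256 -49/64 -3/4 -1/2 0 } so -12671/16384

-12671/16384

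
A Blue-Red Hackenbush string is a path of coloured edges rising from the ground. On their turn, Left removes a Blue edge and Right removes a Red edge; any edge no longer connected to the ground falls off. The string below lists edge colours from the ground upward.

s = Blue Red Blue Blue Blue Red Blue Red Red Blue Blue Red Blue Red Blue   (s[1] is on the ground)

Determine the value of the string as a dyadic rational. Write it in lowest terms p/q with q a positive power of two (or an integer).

step 1: add Blue to get B; options L={ 0 } R={  } → 1
step 2: add Red to get BR; options L={ 0 } R={ 1 } → 1/2
step 3: add Blue to get BRB; options L={ 0,1/2 } R={ 1 } → 3/4
step 4: add Blue to get BRBB; options L={ 0,1/2,3/4 } R={ 1 } → 7/8
step 5: add Blue to get BRBBB; options L={ 0,1/2,3/4,7/8 } R={ 1 } → 15/16
step 6: add Red to get BRBBBR; options L={ 0,1/2,3/4,7/8 } R={ 15/16,1 } → 29/32
step 7: add Blue to get BRBBBRB; options L={ 0,1/2,3/4,7/8,29/32 } R={ 15/16,1 } → 59/64
step 8: add Red to get BRBBBRBR; options L={ 0,1/2,3/4,7/8,29/32 } R={ 59/64,15/16,1 } → 117/128
step 9: add Red to get BRBBBRBRR; options L={ 0,1/2,3/4,7/8,29/32 } R={ 117/128,59/64,15/16,1 } → 233/256
step 10: add Blue to get BRBBBRBRRB; options L={ 0,1/2,3/4,7/8,29/32,233/256 } R={ 117/128,59/64,15/16,1 } → 467/512
step 11: add Blue to get BRBBBRBRRBB; options L={ 0,1/2,3/4,7/8,29/32,233/256,467/512 } R={ 117/128,59/64,15/16,1 } → 935/1024
step 12: add Red to get BRBBBRBRRBBR; options L={ 0,1/2,3/4,7/8,29/32,233/256,467/512 } R={ 935/1024,117/128,59/64,15/16,1 } → 1869/2048
step 13: add Blue to get BRBBBRBRRBBRB; options L={ 0,1/2,3/4,7/8,29/32,233/256,467/512,1869/2048 } R={ 935/1024,117/128,59/64,15/16,1 } → 3739/4096
step 14: add Red to get BRBBBRBRRBBRBR; options L={ 0,1/2,3/4,7/8,29/32,233/256,467/512,1869/2048 } R={ 3739/4096,935/1024,117/128,59/64,15/16,1 } → 7477/8192
step 15: add Blue to get BRBBBRBRRBBRBRB; options L={ 0,1/2,3/4,7/8,29/32,233/256,467/512,1869/2048,7477/8192 } R={ 3739/4096,935/1024,117/128,59/64,15/16,1 } → 14955/16384

14955/16384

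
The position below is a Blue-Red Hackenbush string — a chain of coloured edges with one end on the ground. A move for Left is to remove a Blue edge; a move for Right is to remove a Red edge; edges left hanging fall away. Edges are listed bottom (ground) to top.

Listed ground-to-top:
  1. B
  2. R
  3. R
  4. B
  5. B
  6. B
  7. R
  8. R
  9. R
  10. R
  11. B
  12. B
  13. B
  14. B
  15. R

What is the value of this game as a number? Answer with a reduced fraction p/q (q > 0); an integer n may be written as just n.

G_1 [B]  L=[0]  R=[∅]  ⇒ 1
G_2 [BR]  L=[0]  R=[1]  ⇒ 1/2
G_3 [BRR]  L=[0]  R=[1/2 1]  ⇒ 1/4
G_4 [BRRB]  L=[0 1/4]  R=[1/2 1]  ⇒ 3/8
G_5 [BRRBB]  L=[0 1/4 3/8]  R=[1/2 1]  ⇒ 7/16
G_6 [BRRBBB]  L=[0 1/4 3/8 7/16]  R=[1/2 1]  ⇒ 15/32
G_7 [BRRBBBR]  L=[0 1/4 3/8 7/16]  R=[15/32 1/2 1]  ⇒ 29/64
G_8 [BRRBBBRR]  L=[0 1/4 3/8 7/16]  R=[29/64 15/32 1/2 1]  ⇒ 57/128
G_9 [BRRBBBRRR]  L=[0 1/4 3/8 7/16]  R=[57/128 29/64 15/32 1/2 1]  ⇒ 113/256
G_10 [BRRBBBRRRR]  L=[0 1/4 3/8 7/16]  R=[113/256 57/128 29/64 15/32 1/2 1]  ⇒ 225/512
G_11 [BRRBBBRRRRB]  L=[0 1/4 3/8 7/16 225/512]  R=[113/256 57/128 29/64 15/32 1/2 1]  ⇒ 451/1024
G_12 [BRRBBBRRRRBB]  L=[0 1/4 3/8 7/16 225/512 451/1024]  R=[113/256 57/128 29/64 15/32 1/2 1]  ⇒ 903/2048
G_13 [BRRBBBRRRRBBB]  L=[0 1/4 3/8 7/16 225/512 451/1024 903/2048]  R=[113/256 57/128 29/64 15/32 1/2 1]  ⇒ 1807/4096
G_14 [BRRBBBRRRRBBBB]  L=[0 1/4 3/8 7/16 225/512 451/1024 903/2048 1807/4096]  R=[113/256 57/128 29/64 15/32 1/2 1]  ⇒ 3615/8192
G_15 [BRRBBBRRRRBBBBR]  L=[0 1/4 3/8 7/16 225/512 451/1024 903/2048 1807/4096]  R=[3615/8192 113/256 57/128 29/64 15/32 1/2 1]  ⇒ 7229/16384

7229/16384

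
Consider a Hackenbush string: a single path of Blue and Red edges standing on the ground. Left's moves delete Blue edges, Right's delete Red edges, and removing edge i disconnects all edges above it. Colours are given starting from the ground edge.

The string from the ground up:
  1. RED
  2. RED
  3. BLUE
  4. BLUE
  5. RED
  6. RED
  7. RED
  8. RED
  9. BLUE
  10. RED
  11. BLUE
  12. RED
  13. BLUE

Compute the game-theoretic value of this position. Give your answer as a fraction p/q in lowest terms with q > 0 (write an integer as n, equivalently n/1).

-3029/2048

1 of 13 · R · max L −∞ · min R 0 → -1
2 of 13 · RR · max L −∞ · min R -1 → -2
3 of 13 · RRB · max L -2 · min R -1 → -3/2
4 of 13 · RRBB · max L -3/2 · min R -1 → -5/4
5 of 13 · RRBBR · max L -3/2 · min R -5/4 → -11/8
6 of 13 · RRBBRR · max L -3/2 · min R -11/8 → -23/16
7 of 13 · RRBBRRR · max L -3/2 · min R -23/16 → -47/32
8 of 13 · RRBBRRRR · max L -3/2 · min R -47/32 → -95/64
9 of 13 · RRBBRRRRB · max L -95/64 · min R -47/32 → -189/128
10 of 13 · RRBBRRRRBR · max L -95/64 · min R -189/128 → -379/256
11 of 13 · RRBBRRRRBRB · max L -379/256 · min R -189/128 → -757/512
12 of 13 · RRBBRRRRBRBR · max L -379/256 · min R -757/512 → -1515/1024
13 of 13 · RRBBRRRRBRBRB · max L -1515/1024 · min R -757/512 → -3029/2048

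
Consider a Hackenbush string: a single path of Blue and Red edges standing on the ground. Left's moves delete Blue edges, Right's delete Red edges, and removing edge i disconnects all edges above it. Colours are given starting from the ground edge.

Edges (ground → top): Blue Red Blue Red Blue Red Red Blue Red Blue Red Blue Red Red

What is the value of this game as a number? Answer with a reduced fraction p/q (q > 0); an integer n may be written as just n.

5289/8192

value_1 [B]  L=[0]  R=[]  => 1
value_2 [BR]  L=[0]  R=[1]  => 1/2
value_3 [BRB]  L=[0 1/2]  R=[1]  => 3/4
value_4 [BRBR]  L=[0 1/2]  R=[3/4 1]  => 5/8
value_5 [BRBRB]  L=[0 1/2 5/8]  R=[3/4 1]  => 11/16
value_6 [BRBRBR]  L=[0 1/2 5/8]  R=[11/16 3/4 1]  => 21/32
value_7 [BRBRBRR]  L=[0 1/2 5/8]  R=[21/32 11/16 3/4 1]  => 41/64
value_8 [BRBRBRRB]  L=[0 1/2 5/8 41/64]  R=[21/32 11/16 3/4 1]  => 83/128
value_9 [BRBRBRRBR]  L=[0 1/2 5/8 41/64]  R=[83/128 21/32 11/16 3/4 1]  => 165/256
value_10 [BRBRBRRBRB]  L=[0 1/2 5/8 41/64 165/256]  R=[83/128 21/32 11/16 3/4 1]  => 331/512
value_11 [BRBRBRRBRBR]  L=[0 1/2 5/8 41/64 165/256]  R=[331/512 83/128 21/32 11/16 3/4 1]  => 661/1024
value_12 [BRBRBRRBRBRB]  L=[0 1/2 5/8 41/64 165/256 661/1024]  R=[331/512 83/128 21/32 11/16 3/4 1]  => 1323/2048
value_13 [BRBRBRRBRBRBR]  L=[0 1/2 5/8 41/64 165/256 661/1024]  R=[1323/2048 331/512 83/128 21/32 11/16 3/4 1]  => 2645/4096
value_14 [BRBRBRRBRBRBRR]  L=[0 1/2 5/8 41/64 165/256 661/1024]  R=[2645/4096 1323/2048 331/512 83/128 21/32 11/16 3/4 1]  => 5289/8192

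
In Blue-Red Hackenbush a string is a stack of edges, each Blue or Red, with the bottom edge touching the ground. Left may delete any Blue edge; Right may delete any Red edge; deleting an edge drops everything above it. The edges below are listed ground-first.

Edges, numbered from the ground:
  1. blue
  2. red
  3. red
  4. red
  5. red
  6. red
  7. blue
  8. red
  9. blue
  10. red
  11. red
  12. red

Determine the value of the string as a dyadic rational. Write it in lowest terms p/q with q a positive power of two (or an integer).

81/2048

edge 1 of 12 (blue): { 0 | ∅ } -> 1
edge 2 of 12 (red): { 0 | 1 } -> 1/2
edge 3 of 12 (red): { 0 | 1/2, 1 } -> 1/4
edge 4 of 12 (red): { 0 | 1/4, 1/2, 1 } -> 1/8
edge 5 of 12 (red): { 0 | 1/8, 1/4, 1/2, 1 } -> 1/16
edge 6 of 12 (red): { 0 | 1/16, 1/8, 1/4, 1/2, 1 } -> 1/32
edge 7 of 12 (blue): { 0, 1/32 | 1/16, 1/8, 1/4, 1/2, 1 } -> 3/64
edge 8 of 12 (red): { 0, 1/32 | 3/64, 1/16, 1/8, 1/4, 1/2, 1 } -> 5/128
edge 9 of 12 (blue): { 0, 1/32, 5/128 | 3/64, 1/16, 1/8, 1/4, 1/2, 1 } -> 11/256
edge 10 of 12 (red): { 0, 1/32, 5/128 | 11/256, 3/64, 1/16, 1/8, 1/4, 1/2, 1 } -> 21/512
edge 11 of 12 (red): { 0, 1/32, 5/128 | 21/512, 11/256, 3/64, 1/16, 1/8, 1/4, 1/2, 1 } -> 41/1024
edge 12 of 12 (red): { 0, 1/32, 5/128 | 41/1024, 21/512, 11/256, 3/64, 1/16, 1/8, 1/4, 1/2, 1 } -> 81/2048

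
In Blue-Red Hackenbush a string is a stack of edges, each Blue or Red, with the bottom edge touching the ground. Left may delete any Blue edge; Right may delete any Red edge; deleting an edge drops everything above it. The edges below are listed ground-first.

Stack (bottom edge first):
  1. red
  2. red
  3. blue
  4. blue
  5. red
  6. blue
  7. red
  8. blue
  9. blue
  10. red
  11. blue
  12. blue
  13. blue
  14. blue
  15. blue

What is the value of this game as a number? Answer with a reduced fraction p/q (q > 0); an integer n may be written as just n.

-10817/8192

Prefix values for red red blue blue red blue red blue blue red blue blue blue blue blue via {L|R} + simplicity:
1 of 15 · r · max L −∞ · min R 0 -> -1
2 of 15 · rr · max L −∞ · min R -1 -> -2
3 of 15 · rrb · max L -2 · min R -1 -> -3/2
4 of 15 · rrbb · max L -3/2 · min R -1 -> -5/4
5 of 15 · rrbbr · max L -3/2 · min R -5/4 -> -11/8
6 of 15 · rrbbrb · max L -11/8 · min R -5/4 -> -21/16
7 of 15 · rrbbrbr · max L -11/8 · min R -21/16 -> -43/32
8 of 15 · rrbbrbrb · max L -43/32 · min R -21/16 -> -85/64
9 of 15 · rrbbrbrbb · max L -85/64 · min R -21/16 -> -169/128
10 of 15 · rrbbrbrbbr · max L -85/64 · min R -169/128 -> -339/256
11 of 15 · rrbbrbrbbrb · max L -339/256 · min R -169/128 -> -677/512
12 of 15 · rrbbrbrbbrbb · max L -677/512 · min R -169/128 -> -1353/1024
13 of 15 · rrbbrbrbbrbbb · max L -1353/1024 · min R -169/128 -> -2705/2048
14 of 15 · rrbbrbrbbrbbbb · max L -2705/2048 · min R -169/128 -> -5409/4096
15 of 15 · rrbbrbrbbrbbbbb · max L -5409/4096 · min R -169/128 -> -10817/8192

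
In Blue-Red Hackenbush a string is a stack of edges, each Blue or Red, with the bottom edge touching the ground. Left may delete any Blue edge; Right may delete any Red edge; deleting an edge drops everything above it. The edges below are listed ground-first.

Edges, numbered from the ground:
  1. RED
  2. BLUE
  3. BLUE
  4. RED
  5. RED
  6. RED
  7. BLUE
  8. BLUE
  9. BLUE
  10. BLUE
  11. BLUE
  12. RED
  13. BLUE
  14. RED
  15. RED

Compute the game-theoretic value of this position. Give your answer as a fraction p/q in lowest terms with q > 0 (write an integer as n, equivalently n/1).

v_1 [R]  L=[none]  R=[0]  → -1
v_2 [RB]  L=[-1]  R=[0]  → -1/2
v_3 [RBB]  L=[-1,-1/2]  R=[0]  → -1/4
v_4 [RBBR]  L=[-1,-1/2]  R=[-1/4,0]  → -3/8
v_5 [RBBRR]  L=[-1,-1/2]  R=[-3/8,-1/4,0]  → -7/16
v_6 [RBBRRR]  L=[-1,-1/2]  R=[-7/16,-3/8,-1/4,0]  → -15/32
v_7 [RBBRRRB]  L=[-1,-1/2,-15/32]  R=[-7/16,-3/8,-1/4,0]  → -29/64
v_8 [RBBRRRBB]  L=[-1,-1/2,-15/32,-29/64]  R=[-7/16,-3/8,-1/4,0]  → -57/128
v_9 [RBBRRRBBB]  L=[-1,-1/2,-15/32,-29/64,-57/128]  R=[-7/16,-3/8,-1/4,0]  → -113/256
v_10 [RBBRRRBBBB]  L=[-1,-1/2,-15/32,-29/64,-57/128,-113/256]  R=[-7/16,-3/8,-1/4,0]  → -225/512
v_11 [RBBRRRBBBBB]  L=[-1,-1/2,-15/32,-29/64,-57/128,-113/256,-225/512]  R=[-7/16,-3/8,-1/4,0]  → -449/1024
v_12 [RBBRRRBBBBBR]  L=[-1,-1/2,-15/32,-29/64,-57/128,-113/256,-225/512]  R=[-449/1024,-7/16,-3/8,-1/4,0]  → -899/2048
v_13 [RBBRRRBBBBBRB]  L=[-1,-1/2,-15/32,-29/64,-57/128,-113/256,-225/512,-899/2048]  R=[-449/1024,-7/16,-3/8,-1/4,0]  → -1797/4096
v_14 [RBBRRRBBBBBRBR]  L=[-1,-1/2,-15/32,-29/64,-57/128,-113/256,-225/512,-899/2048]  R=[-1797/4096,-449/1024,-7/16,-3/8,-1/4,0]  → -3595/8192
v_15 [RBBRRRBBBBBRBRR]  L=[-1,-1/2,-15/32,-29/64,-57/128,-113/256,-225/512,-899/2048]  R=[-3595/8192,-1797/4096,-449/1024,-7/16,-3/8,-1/4,0]  → -7191/16384

-7191/16384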